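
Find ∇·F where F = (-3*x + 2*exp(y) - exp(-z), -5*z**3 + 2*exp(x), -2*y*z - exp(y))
-2*y - 3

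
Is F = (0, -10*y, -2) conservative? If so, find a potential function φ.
Yes, F is conservative. φ = -5*y**2 - 2*z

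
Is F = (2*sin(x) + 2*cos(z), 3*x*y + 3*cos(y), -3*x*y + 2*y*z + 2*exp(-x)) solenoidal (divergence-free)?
No, ∇·F = 3*x + 2*y - 3*sin(y) + 2*cos(x)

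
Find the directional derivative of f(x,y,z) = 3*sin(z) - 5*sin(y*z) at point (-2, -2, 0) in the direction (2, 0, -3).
-3*sqrt(13)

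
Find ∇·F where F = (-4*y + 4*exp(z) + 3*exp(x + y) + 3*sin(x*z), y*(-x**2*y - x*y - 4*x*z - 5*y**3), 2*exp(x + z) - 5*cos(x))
-2*x**2*y - 2*x*y - 4*x*z - 20*y**3 + 3*z*cos(x*z) + 3*exp(x + y) + 2*exp(x + z)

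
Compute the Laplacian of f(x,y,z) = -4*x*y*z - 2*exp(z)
-2*exp(z)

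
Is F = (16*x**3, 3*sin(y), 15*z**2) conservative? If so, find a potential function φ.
Yes, F is conservative. φ = 4*x**4 + 5*z**3 - 3*cos(y)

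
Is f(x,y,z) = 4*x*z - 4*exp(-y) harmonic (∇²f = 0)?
No, ∇²f = -4*exp(-y)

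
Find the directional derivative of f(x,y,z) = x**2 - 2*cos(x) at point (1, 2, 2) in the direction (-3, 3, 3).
-2*sqrt(3)*(sin(1) + 1)/3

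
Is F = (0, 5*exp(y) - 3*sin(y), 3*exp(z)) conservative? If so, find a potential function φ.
Yes, F is conservative. φ = 5*exp(y) + 3*exp(z) + 3*cos(y)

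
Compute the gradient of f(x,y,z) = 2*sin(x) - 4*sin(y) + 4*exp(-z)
(2*cos(x), -4*cos(y), -4*exp(-z))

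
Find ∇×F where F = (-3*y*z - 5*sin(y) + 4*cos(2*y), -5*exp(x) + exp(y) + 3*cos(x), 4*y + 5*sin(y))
(5*cos(y) + 4, -3*y, 3*z - 5*exp(x) - 3*sin(x) + 8*sin(2*y) + 5*cos(y))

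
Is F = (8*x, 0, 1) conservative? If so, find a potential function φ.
Yes, F is conservative. φ = 4*x**2 + z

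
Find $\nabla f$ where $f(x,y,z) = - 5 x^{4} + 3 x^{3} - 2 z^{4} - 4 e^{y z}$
(x**2*(9 - 20*x), -4*z*exp(y*z), -4*y*exp(y*z) - 8*z**3)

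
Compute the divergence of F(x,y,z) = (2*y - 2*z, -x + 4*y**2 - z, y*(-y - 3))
8*y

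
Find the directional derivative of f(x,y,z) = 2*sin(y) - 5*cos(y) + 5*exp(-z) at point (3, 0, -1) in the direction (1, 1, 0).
sqrt(2)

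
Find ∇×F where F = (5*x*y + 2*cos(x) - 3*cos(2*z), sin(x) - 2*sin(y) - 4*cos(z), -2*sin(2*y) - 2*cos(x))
(-4*sin(z) - 4*cos(2*y), -2*sin(x) + 6*sin(2*z), -5*x + cos(x))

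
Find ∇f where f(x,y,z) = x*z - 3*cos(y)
(z, 3*sin(y), x)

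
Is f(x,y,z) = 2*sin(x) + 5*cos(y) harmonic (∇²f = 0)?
No, ∇²f = -2*sin(x) - 5*cos(y)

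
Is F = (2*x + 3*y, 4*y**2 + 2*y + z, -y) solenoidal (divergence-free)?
No, ∇·F = 8*y + 4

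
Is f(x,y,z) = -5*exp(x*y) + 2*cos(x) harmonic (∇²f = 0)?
No, ∇²f = -5*x**2*exp(x*y) - 5*y**2*exp(x*y) - 2*cos(x)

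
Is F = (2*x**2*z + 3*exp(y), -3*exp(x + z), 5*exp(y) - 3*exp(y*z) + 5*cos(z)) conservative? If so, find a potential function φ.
No, ∇×F = (-3*z*exp(y*z) + 5*exp(y) + 3*exp(x + z), 2*x**2, -3*exp(y) - 3*exp(x + z)) ≠ 0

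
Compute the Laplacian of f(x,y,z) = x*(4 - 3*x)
-6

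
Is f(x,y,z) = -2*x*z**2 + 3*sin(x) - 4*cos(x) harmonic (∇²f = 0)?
No, ∇²f = -4*x - 3*sin(x) + 4*cos(x)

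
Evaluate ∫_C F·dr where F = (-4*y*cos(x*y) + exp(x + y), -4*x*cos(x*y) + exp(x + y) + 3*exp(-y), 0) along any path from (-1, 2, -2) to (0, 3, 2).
-4*sin(2) - E - 3*exp(-3) + 3*exp(-2) + exp(3)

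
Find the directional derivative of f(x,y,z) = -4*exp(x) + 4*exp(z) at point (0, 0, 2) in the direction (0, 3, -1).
-2*sqrt(10)*exp(2)/5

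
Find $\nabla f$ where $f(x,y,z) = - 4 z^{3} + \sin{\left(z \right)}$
(0, 0, -12*z**2 + cos(z))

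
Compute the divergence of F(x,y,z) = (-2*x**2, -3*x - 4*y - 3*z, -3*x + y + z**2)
-4*x + 2*z - 4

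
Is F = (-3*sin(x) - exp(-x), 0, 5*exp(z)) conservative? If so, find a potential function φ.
Yes, F is conservative. φ = 5*exp(z) + 3*cos(x) + exp(-x)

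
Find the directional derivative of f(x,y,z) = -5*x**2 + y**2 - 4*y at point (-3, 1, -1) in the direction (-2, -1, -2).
-58/3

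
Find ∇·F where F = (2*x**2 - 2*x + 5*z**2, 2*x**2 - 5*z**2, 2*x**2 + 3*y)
4*x - 2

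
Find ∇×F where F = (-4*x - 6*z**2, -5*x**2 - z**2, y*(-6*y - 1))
(-12*y + 2*z - 1, -12*z, -10*x)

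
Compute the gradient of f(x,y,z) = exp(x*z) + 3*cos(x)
(z*exp(x*z) - 3*sin(x), 0, x*exp(x*z))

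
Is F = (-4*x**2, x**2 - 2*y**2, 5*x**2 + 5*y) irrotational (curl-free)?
No, ∇×F = (5, -10*x, 2*x)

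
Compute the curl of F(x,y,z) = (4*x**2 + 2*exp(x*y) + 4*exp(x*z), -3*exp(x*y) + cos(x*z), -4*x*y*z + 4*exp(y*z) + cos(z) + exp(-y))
(-4*x*z + x*sin(x*z) + 4*z*exp(y*z) - exp(-y), 4*x*exp(x*z) + 4*y*z, -2*x*exp(x*y) - 3*y*exp(x*y) - z*sin(x*z))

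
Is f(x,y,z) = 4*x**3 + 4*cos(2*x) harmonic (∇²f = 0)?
No, ∇²f = 24*x - 16*cos(2*x)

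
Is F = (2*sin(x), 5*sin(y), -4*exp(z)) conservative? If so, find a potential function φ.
Yes, F is conservative. φ = -4*exp(z) - 2*cos(x) - 5*cos(y)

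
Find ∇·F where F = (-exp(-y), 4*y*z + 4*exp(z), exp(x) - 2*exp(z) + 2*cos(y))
4*z - 2*exp(z)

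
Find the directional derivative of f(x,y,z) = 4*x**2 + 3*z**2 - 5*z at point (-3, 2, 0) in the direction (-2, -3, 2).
38*sqrt(17)/17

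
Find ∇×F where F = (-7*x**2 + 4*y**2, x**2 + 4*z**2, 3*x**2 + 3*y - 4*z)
(3 - 8*z, -6*x, 2*x - 8*y)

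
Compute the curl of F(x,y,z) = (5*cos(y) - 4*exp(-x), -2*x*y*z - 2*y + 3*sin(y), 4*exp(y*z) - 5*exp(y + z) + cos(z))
(2*x*y + 4*z*exp(y*z) - 5*exp(y + z), 0, -2*y*z + 5*sin(y))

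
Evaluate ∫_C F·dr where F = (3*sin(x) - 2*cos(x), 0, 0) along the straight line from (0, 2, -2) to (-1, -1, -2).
-3*cos(1) + 2*sin(1) + 3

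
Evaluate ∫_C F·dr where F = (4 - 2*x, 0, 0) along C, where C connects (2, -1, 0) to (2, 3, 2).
0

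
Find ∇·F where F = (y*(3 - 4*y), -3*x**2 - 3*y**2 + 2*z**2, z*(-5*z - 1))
-6*y - 10*z - 1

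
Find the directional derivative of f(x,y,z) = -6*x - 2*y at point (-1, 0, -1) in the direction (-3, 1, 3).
16*sqrt(19)/19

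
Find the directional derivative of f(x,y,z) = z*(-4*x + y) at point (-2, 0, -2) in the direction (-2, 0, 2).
0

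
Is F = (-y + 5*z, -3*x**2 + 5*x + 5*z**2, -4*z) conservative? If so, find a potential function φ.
No, ∇×F = (-10*z, 5, 6 - 6*x) ≠ 0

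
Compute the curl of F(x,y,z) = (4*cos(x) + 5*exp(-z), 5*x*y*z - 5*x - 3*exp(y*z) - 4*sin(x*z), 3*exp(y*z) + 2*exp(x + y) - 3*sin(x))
(-5*x*y + 4*x*cos(x*z) + 3*y*exp(y*z) + 3*z*exp(y*z) + 2*exp(x + y), -2*exp(x + y) + 3*cos(x) - 5*exp(-z), 5*y*z - 4*z*cos(x*z) - 5)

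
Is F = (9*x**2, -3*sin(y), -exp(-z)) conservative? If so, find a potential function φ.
Yes, F is conservative. φ = 3*x**3 + 3*cos(y) + exp(-z)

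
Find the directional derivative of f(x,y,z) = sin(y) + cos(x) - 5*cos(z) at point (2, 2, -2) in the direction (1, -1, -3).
sqrt(11)*(-cos(2) + 14*sin(2))/11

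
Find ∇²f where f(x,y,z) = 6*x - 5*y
0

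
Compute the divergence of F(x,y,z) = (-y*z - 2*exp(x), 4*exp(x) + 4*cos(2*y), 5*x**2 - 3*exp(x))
-2*exp(x) - 8*sin(2*y)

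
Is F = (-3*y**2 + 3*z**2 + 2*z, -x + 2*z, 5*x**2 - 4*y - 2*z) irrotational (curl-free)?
No, ∇×F = (-6, -10*x + 6*z + 2, 6*y - 1)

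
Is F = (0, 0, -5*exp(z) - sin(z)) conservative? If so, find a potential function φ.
Yes, F is conservative. φ = -5*exp(z) + cos(z)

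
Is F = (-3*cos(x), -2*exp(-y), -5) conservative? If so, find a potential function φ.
Yes, F is conservative. φ = -5*z - 3*sin(x) + 2*exp(-y)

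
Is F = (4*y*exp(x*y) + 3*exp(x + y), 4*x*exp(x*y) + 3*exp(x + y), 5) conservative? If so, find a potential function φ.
Yes, F is conservative. φ = 5*z + 4*exp(x*y) + 3*exp(x + y)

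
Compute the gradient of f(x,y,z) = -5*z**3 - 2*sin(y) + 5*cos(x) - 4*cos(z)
(-5*sin(x), -2*cos(y), -15*z**2 + 4*sin(z))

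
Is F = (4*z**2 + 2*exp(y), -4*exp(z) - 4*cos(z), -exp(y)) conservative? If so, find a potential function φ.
No, ∇×F = (-exp(y) + 4*exp(z) - 4*sin(z), 8*z, -2*exp(y)) ≠ 0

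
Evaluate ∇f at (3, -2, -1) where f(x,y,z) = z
(0, 0, 1)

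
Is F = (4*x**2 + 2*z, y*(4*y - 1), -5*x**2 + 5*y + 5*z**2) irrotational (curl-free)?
No, ∇×F = (5, 10*x + 2, 0)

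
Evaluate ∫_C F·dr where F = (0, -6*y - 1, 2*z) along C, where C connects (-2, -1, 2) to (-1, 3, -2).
-28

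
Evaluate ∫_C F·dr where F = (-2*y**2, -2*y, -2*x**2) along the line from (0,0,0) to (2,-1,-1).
1/3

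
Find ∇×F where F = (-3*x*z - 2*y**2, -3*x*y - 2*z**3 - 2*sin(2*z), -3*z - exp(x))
(6*z**2 + 4*cos(2*z), -3*x + exp(x), y)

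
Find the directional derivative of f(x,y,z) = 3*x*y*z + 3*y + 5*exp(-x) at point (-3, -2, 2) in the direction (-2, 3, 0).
sqrt(13)*(-21 + 10*exp(3))/13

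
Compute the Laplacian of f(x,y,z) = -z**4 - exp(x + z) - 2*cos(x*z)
2*x**2*cos(x*z) + 2*z**2*cos(x*z) - 12*z**2 - 2*exp(x + z)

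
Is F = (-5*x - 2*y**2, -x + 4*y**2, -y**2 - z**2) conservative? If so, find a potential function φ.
No, ∇×F = (-2*y, 0, 4*y - 1) ≠ 0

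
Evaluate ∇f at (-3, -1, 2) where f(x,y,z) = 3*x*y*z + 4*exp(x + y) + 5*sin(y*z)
(-6 + 4*exp(-4), -18 + 10*cos(2) + 4*exp(-4), 9 - 5*cos(2))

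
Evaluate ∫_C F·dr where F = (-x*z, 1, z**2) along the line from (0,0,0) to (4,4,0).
4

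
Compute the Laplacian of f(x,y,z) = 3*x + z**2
2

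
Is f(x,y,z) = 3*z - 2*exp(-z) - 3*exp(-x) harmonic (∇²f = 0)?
No, ∇²f = -2*exp(-z) - 3*exp(-x)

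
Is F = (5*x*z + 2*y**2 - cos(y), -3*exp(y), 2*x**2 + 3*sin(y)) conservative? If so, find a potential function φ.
No, ∇×F = (3*cos(y), x, -4*y - sin(y)) ≠ 0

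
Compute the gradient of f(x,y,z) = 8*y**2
(0, 16*y, 0)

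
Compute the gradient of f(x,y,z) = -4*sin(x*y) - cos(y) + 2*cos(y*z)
(-4*y*cos(x*y), -4*x*cos(x*y) - 2*z*sin(y*z) + sin(y), -2*y*sin(y*z))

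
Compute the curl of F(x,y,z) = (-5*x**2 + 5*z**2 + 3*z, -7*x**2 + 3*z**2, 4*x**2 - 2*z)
(-6*z, -8*x + 10*z + 3, -14*x)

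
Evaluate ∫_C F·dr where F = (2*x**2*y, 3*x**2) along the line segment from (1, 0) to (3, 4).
292/3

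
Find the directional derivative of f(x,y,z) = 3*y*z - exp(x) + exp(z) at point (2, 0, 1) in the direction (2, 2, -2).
sqrt(3)*(-exp(2) - E + 3)/3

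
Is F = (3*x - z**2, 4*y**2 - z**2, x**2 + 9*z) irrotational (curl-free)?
No, ∇×F = (2*z, -2*x - 2*z, 0)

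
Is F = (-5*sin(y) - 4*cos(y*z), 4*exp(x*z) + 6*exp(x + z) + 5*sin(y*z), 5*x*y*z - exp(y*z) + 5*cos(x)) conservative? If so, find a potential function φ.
No, ∇×F = (5*x*z - 4*x*exp(x*z) - 5*y*cos(y*z) - z*exp(y*z) - 6*exp(x + z), -5*y*z + 4*y*sin(y*z) + 5*sin(x), 4*z*exp(x*z) - 4*z*sin(y*z) + 6*exp(x + z) + 5*cos(y)) ≠ 0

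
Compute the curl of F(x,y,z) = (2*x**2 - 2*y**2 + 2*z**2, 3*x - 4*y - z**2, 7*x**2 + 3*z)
(2*z, -14*x + 4*z, 4*y + 3)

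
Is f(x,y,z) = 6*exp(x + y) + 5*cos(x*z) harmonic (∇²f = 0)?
No, ∇²f = -5*x**2*cos(x*z) - 5*z**2*cos(x*z) + 12*exp(x + y)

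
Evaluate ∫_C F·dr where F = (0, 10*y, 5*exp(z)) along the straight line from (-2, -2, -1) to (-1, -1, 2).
-15 - 5*exp(-1) + 5*exp(2)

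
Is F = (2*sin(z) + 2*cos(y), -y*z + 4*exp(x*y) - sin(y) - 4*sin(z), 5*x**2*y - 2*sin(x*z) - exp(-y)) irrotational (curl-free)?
No, ∇×F = (5*x**2 + y + 4*cos(z) + exp(-y), -10*x*y + 2*z*cos(x*z) + 2*cos(z), 4*y*exp(x*y) + 2*sin(y))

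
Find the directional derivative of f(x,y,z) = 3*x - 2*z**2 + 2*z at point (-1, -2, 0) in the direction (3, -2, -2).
5*sqrt(17)/17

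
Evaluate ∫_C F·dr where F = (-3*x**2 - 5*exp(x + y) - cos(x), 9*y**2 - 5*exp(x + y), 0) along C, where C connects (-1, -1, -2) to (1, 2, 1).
-5*exp(3) - 2*sin(1) + 5*exp(-2) + 25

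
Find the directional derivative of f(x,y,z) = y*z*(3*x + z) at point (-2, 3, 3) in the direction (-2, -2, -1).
-12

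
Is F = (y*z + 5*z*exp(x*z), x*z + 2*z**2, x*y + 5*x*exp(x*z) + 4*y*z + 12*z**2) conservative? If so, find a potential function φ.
Yes, F is conservative. φ = x*y*z + 2*y*z**2 + 4*z**3 + 5*exp(x*z)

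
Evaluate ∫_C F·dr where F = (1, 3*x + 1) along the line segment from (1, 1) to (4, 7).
54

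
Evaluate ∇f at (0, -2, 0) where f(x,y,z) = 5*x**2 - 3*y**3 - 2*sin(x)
(-2, -36, 0)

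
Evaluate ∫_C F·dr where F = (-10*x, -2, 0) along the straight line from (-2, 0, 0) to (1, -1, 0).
17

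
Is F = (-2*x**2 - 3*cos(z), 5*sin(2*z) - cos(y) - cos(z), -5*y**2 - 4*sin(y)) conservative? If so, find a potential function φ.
No, ∇×F = (-10*y - sin(z) - 4*cos(y) - 10*cos(2*z), 3*sin(z), 0) ≠ 0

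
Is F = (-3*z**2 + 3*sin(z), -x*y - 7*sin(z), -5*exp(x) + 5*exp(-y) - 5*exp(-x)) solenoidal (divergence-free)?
No, ∇·F = -x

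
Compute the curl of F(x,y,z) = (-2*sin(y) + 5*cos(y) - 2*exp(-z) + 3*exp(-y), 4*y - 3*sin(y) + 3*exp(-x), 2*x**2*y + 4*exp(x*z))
(2*x**2, -4*x*y - 4*z*exp(x*z) + 2*exp(-z), 5*sin(y) + 2*cos(y) + 3*exp(-y) - 3*exp(-x))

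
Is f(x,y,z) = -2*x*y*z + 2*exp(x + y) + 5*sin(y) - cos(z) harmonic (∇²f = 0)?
No, ∇²f = 4*exp(x + y) - 5*sin(y) + cos(z)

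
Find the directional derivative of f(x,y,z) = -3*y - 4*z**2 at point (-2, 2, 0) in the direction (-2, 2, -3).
-6*sqrt(17)/17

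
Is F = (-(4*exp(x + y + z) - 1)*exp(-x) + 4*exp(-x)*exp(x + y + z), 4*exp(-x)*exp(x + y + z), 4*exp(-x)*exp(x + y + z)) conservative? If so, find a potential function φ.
Yes, F is conservative. φ = (4*exp(x + y + z) - 1)*exp(-x)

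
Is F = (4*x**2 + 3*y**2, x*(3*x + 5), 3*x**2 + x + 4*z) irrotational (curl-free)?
No, ∇×F = (0, -6*x - 1, 6*x - 6*y + 5)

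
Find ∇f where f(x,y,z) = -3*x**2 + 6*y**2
(-6*x, 12*y, 0)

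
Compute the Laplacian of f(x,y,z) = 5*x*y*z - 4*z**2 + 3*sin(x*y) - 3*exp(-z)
-3*x**2*sin(x*y) - 3*y**2*sin(x*y) - 8 - 3*exp(-z)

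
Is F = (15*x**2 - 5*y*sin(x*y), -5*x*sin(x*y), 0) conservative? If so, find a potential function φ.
Yes, F is conservative. φ = 5*x**3 + 5*cos(x*y)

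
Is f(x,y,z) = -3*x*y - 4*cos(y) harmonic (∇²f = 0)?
No, ∇²f = 4*cos(y)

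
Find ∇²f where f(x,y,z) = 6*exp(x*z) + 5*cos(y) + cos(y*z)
6*x**2*exp(x*z) - y**2*cos(y*z) + 6*z**2*exp(x*z) - z**2*cos(y*z) - 5*cos(y)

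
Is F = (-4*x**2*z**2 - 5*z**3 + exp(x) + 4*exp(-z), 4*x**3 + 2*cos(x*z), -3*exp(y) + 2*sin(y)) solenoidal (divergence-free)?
No, ∇·F = -8*x*z**2 + exp(x)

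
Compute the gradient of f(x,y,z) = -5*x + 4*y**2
(-5, 8*y, 0)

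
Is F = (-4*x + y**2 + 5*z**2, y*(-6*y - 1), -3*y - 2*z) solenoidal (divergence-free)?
No, ∇·F = -12*y - 7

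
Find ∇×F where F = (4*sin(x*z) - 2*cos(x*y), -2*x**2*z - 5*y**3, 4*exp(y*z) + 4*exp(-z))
(2*x**2 + 4*z*exp(y*z), 4*x*cos(x*z), -2*x*(2*z + sin(x*y)))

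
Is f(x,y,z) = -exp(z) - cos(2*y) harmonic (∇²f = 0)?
No, ∇²f = -exp(z) + 4*cos(2*y)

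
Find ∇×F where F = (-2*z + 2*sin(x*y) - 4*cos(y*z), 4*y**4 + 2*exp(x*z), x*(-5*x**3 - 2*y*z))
(2*x*(-z - exp(x*z)), 20*x**3 + 2*y*z + 4*y*sin(y*z) - 2, -2*x*cos(x*y) + 2*z*exp(x*z) - 4*z*sin(y*z))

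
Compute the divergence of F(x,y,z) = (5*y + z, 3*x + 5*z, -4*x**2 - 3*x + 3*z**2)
6*z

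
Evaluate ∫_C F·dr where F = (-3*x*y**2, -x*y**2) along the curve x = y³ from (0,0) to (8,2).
-896/3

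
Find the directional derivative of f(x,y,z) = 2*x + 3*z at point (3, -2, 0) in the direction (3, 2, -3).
-3*sqrt(22)/22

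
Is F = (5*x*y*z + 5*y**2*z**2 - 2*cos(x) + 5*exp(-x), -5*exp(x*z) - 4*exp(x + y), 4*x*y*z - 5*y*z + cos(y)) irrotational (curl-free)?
No, ∇×F = (4*x*z + 5*x*exp(x*z) - 5*z - sin(y), y*(5*x + 10*y*z - 4*z), -5*x*z - 10*y*z**2 - 5*z*exp(x*z) - 4*exp(x + y))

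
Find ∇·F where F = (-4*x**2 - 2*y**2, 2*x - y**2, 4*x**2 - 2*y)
-8*x - 2*y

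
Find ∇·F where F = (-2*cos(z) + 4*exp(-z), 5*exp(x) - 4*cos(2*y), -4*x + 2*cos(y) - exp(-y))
8*sin(2*y)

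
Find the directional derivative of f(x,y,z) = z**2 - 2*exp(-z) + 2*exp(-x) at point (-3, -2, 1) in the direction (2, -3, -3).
sqrt(22)*(-2*exp(4) - 3*E - 3)*exp(-1)/11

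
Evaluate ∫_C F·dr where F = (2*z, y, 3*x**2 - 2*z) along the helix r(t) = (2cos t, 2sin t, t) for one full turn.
4*pi*(5 - pi)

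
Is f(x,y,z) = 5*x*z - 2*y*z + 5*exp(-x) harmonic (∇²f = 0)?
No, ∇²f = 5*exp(-x)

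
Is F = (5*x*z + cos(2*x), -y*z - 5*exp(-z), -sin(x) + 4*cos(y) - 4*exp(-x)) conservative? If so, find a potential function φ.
No, ∇×F = (y - 4*sin(y) - 5*exp(-z), 5*x + cos(x) - 4*exp(-x), 0) ≠ 0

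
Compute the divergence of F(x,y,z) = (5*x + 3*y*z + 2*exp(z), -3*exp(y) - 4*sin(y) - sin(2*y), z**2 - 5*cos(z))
2*z - 3*exp(y) + 5*sin(z) - 4*cos(y) - 2*cos(2*y) + 5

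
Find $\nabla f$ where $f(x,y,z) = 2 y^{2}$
(0, 4*y, 0)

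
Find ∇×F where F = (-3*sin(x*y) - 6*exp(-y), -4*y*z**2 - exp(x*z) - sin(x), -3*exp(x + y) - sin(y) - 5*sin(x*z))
(x*exp(x*z) + 8*y*z - 3*exp(x + y) - cos(y), 5*z*cos(x*z) + 3*exp(x + y), 3*x*cos(x*y) - z*exp(x*z) - cos(x) - 6*exp(-y))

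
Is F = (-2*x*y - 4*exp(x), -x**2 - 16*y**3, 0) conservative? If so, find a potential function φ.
Yes, F is conservative. φ = -x**2*y - 4*y**4 - 4*exp(x)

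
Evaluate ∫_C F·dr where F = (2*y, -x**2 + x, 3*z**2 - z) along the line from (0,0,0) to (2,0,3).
45/2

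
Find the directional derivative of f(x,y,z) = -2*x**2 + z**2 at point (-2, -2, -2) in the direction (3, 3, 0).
4*sqrt(2)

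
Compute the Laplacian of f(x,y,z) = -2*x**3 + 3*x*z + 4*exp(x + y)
-12*x + 8*exp(x + y)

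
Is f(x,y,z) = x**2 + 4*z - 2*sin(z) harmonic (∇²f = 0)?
No, ∇²f = 2*sin(z) + 2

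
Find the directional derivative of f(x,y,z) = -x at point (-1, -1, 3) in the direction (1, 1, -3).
-sqrt(11)/11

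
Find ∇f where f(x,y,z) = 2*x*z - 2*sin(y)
(2*z, -2*cos(y), 2*x)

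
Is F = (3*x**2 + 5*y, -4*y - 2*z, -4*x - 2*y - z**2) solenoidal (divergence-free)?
No, ∇·F = 6*x - 2*z - 4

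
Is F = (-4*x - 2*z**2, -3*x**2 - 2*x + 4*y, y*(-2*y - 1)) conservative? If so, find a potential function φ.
No, ∇×F = (-4*y - 1, -4*z, -6*x - 2) ≠ 0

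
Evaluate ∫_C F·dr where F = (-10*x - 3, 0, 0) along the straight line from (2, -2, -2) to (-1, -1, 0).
24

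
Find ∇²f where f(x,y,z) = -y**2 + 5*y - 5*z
-2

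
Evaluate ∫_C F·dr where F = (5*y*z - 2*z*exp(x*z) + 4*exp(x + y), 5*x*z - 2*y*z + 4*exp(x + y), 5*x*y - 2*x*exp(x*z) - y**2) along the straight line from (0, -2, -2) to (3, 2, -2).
-58 - 4*exp(-2) - 2*exp(-6) + 4*exp(5)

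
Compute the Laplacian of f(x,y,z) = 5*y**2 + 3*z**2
16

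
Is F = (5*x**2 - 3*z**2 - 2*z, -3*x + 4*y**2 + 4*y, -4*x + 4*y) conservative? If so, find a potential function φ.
No, ∇×F = (4, 2 - 6*z, -3) ≠ 0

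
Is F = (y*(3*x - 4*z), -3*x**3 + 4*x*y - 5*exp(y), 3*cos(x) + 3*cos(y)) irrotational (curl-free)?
No, ∇×F = (-3*sin(y), -4*y + 3*sin(x), -9*x**2 - 3*x + 4*y + 4*z)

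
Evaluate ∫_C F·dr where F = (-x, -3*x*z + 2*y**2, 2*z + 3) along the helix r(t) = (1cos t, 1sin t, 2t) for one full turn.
2*pi*(6 + 5*pi)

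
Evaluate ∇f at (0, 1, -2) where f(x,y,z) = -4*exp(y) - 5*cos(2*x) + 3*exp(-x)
(-3, -4*E, 0)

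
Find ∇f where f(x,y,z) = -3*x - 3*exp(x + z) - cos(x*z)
(z*sin(x*z) - 3*exp(x + z) - 3, 0, x*sin(x*z) - 3*exp(x + z))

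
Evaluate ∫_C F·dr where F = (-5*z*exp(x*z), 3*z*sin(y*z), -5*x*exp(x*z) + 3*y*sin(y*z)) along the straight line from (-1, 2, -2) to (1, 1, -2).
3*cos(4) - 3*cos(2) + 10*sinh(2)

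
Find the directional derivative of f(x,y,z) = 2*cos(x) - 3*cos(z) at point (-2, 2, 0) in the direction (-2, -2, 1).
-4*sin(2)/3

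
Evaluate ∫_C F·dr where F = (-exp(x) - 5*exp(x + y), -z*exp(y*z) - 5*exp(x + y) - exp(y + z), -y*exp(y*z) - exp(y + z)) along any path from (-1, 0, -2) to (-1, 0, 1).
(1 - exp(3))*exp(-2)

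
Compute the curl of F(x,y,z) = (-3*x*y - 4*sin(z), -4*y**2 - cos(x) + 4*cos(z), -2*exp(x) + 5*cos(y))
(-5*sin(y) + 4*sin(z), 2*exp(x) - 4*cos(z), 3*x + sin(x))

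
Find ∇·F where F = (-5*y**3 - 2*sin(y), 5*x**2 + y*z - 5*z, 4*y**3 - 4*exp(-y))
z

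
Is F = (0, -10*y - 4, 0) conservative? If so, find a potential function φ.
Yes, F is conservative. φ = y*(-5*y - 4)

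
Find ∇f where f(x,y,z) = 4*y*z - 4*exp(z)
(0, 4*z, 4*y - 4*exp(z))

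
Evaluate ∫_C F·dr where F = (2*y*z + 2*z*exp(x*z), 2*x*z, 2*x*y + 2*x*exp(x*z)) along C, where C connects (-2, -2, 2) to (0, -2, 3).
-14 - 2*exp(-4)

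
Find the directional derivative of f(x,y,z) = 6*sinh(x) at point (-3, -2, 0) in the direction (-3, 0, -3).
-3*sqrt(2)*cosh(3)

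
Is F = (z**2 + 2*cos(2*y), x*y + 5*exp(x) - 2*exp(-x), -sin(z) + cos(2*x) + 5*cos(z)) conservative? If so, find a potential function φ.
No, ∇×F = (0, 2*z + 2*sin(2*x), y + 5*exp(x) + 4*sin(2*y) + 2*exp(-x)) ≠ 0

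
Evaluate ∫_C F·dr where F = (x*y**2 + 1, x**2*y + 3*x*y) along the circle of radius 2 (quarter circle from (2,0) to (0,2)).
6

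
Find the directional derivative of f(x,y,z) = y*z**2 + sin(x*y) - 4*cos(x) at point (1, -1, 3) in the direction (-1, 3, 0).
sqrt(10)*(4*sqrt(2)*cos(pi/4 + 1) + 27)/10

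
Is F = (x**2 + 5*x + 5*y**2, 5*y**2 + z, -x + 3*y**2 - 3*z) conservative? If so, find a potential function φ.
No, ∇×F = (6*y - 1, 1, -10*y) ≠ 0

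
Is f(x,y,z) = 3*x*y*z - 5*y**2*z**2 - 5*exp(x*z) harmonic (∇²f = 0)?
No, ∇²f = -5*x**2*exp(x*z) - 10*y**2 - 5*z**2*exp(x*z) - 10*z**2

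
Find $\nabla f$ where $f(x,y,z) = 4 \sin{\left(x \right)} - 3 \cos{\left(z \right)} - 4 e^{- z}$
(4*cos(x), 0, 3*sin(z) + 4*exp(-z))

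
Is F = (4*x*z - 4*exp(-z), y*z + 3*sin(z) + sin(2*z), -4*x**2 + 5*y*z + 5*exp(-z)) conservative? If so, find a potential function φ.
No, ∇×F = (-y + 5*z - 3*cos(z) - 2*cos(2*z), 12*x + 4*exp(-z), 0) ≠ 0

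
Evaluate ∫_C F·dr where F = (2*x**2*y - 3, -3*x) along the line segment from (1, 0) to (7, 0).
-18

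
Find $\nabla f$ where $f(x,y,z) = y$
(0, 1, 0)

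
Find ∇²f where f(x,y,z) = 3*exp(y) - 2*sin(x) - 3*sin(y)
3*exp(y) + 2*sin(x) + 3*sin(y)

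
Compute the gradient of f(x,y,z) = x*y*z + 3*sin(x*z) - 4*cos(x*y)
(y*z + 4*y*sin(x*y) + 3*z*cos(x*z), x*(z + 4*sin(x*y)), x*(y + 3*cos(x*z)))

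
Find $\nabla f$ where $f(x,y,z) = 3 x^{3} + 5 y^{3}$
(9*x**2, 15*y**2, 0)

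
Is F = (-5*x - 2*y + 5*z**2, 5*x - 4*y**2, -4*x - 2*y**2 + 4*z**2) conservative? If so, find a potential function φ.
No, ∇×F = (-4*y, 10*z + 4, 7) ≠ 0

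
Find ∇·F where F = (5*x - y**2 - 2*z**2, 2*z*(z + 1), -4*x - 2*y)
5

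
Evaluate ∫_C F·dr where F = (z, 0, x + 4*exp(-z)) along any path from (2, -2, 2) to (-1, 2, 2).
-6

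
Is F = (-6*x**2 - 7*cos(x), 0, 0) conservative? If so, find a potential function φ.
Yes, F is conservative. φ = -2*x**3 - 7*sin(x)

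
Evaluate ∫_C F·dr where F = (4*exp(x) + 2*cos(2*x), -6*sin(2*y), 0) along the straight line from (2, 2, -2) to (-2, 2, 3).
-4*exp(2) + 4*exp(-2) - 2*sin(4)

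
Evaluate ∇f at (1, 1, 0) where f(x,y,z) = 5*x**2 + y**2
(10, 2, 0)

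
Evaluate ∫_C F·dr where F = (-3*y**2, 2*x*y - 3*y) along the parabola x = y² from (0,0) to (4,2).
-22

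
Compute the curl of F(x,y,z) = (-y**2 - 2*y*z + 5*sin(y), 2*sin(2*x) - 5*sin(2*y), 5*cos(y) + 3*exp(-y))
(-5*sin(y) - 3*exp(-y), -2*y, 2*y + 2*z + 4*cos(2*x) - 5*cos(y))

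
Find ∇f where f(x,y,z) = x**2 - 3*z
(2*x, 0, -3)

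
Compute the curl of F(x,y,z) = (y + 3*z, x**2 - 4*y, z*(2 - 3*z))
(0, 3, 2*x - 1)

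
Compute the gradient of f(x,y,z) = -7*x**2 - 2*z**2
(-14*x, 0, -4*z)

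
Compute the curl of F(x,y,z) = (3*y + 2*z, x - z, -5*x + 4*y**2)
(8*y + 1, 7, -2)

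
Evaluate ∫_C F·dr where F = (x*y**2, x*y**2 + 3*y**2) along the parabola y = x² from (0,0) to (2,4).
2336/21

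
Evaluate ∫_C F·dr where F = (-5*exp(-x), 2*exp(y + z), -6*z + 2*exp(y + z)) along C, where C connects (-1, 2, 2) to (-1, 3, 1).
9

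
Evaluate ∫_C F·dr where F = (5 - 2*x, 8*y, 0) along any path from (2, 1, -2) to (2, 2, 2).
12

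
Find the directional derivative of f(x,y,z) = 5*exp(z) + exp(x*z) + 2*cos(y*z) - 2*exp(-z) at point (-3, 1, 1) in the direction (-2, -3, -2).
2*sqrt(17)*(-5*exp(4) - 2*exp(2) + 2 + 5*exp(3)*sin(1))*exp(-3)/17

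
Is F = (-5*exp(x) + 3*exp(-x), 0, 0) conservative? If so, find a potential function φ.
Yes, F is conservative. φ = -5*exp(x) - 3*exp(-x)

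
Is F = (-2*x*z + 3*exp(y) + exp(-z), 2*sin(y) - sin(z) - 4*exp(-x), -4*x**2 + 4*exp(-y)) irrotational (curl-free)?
No, ∇×F = (cos(z) - 4*exp(-y), 6*x - exp(-z), -3*exp(y) + 4*exp(-x))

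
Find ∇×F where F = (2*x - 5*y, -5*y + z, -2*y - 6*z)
(-3, 0, 5)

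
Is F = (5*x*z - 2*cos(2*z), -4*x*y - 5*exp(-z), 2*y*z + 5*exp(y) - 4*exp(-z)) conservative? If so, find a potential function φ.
No, ∇×F = (2*z + 5*exp(y) - 5*exp(-z), 5*x + 4*sin(2*z), -4*y) ≠ 0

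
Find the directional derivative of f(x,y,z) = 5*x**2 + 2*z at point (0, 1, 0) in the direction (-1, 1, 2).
2*sqrt(6)/3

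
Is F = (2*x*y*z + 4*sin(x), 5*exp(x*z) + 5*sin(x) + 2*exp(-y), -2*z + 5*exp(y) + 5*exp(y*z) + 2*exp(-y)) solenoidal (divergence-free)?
No, ∇·F = 2*y*z + 5*y*exp(y*z) + 4*cos(x) - 2 - 2*exp(-y)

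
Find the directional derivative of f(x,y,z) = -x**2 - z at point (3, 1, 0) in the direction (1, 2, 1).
-7*sqrt(6)/6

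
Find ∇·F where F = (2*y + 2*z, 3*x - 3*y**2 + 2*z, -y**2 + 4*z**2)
-6*y + 8*z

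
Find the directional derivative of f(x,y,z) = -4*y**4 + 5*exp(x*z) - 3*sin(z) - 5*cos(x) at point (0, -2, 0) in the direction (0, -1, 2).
-134*sqrt(5)/5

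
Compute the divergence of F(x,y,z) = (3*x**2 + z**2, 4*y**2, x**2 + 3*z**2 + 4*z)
6*x + 8*y + 6*z + 4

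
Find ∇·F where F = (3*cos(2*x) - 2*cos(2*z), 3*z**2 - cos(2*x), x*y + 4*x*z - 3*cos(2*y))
4*x - 6*sin(2*x)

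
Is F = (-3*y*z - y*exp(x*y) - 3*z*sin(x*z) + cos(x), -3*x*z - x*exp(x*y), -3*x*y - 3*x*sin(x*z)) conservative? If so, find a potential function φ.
Yes, F is conservative. φ = -3*x*y*z - exp(x*y) + sin(x) + 3*cos(x*z)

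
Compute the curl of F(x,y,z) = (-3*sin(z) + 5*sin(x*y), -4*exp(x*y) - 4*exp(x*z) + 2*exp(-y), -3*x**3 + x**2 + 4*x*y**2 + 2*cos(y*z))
(8*x*y + 4*x*exp(x*z) - 2*z*sin(y*z), 9*x**2 - 2*x - 4*y**2 - 3*cos(z), -5*x*cos(x*y) - 4*y*exp(x*y) - 4*z*exp(x*z))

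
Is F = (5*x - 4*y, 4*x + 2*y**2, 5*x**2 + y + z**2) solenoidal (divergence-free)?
No, ∇·F = 4*y + 2*z + 5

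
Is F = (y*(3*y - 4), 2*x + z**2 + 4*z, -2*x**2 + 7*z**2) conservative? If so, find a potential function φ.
No, ∇×F = (-2*z - 4, 4*x, 6 - 6*y) ≠ 0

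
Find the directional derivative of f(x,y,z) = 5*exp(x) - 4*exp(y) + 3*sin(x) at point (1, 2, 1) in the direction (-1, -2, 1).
sqrt(6)*(-5*E - 3*cos(1) + 8*exp(2))/6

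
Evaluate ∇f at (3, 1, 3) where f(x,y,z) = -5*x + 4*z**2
(-5, 0, 24)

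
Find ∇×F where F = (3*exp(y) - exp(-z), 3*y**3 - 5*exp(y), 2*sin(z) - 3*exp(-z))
(0, exp(-z), -3*exp(y))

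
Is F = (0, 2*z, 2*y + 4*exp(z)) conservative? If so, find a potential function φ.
Yes, F is conservative. φ = 2*y*z + 4*exp(z)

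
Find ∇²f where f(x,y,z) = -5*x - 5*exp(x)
-5*exp(x)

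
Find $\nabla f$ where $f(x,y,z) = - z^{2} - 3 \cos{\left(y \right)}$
(0, 3*sin(y), -2*z)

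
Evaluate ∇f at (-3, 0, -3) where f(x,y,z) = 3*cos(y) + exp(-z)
(0, 0, -exp(3))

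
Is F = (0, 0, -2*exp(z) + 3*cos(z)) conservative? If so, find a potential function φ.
Yes, F is conservative. φ = -2*exp(z) + 3*sin(z)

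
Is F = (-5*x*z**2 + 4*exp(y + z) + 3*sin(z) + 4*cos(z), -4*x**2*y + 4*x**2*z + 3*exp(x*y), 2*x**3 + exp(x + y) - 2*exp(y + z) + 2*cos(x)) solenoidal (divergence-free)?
No, ∇·F = -4*x**2 + 3*x*exp(x*y) - 5*z**2 - 2*exp(y + z)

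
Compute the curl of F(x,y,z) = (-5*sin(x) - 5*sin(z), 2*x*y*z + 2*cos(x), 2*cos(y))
(-2*x*y - 2*sin(y), -5*cos(z), 2*y*z - 2*sin(x))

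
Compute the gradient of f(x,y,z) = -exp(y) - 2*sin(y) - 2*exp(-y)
(0, -exp(y) - 2*cos(y) + 2*exp(-y), 0)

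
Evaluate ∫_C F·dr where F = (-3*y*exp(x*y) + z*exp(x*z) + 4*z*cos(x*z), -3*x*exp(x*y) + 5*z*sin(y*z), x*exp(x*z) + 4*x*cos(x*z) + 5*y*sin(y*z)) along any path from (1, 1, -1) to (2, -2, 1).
-exp(-1) - 3*exp(-4) - 5*cos(2) + 5*cos(1) + 4*sin(1) + 4*sin(2) + exp(2) + 3*E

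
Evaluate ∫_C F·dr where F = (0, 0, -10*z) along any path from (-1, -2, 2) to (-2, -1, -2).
0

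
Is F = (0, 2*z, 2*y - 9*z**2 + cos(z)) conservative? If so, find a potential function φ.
Yes, F is conservative. φ = 2*y*z - 3*z**3 + sin(z)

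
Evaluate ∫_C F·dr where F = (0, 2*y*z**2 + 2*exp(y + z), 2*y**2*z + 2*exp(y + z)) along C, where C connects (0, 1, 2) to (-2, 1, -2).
2*(1 - exp(4))*exp(-1)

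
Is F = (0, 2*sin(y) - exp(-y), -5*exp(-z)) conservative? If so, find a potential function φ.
Yes, F is conservative. φ = -2*cos(y) + 5*exp(-z) + exp(-y)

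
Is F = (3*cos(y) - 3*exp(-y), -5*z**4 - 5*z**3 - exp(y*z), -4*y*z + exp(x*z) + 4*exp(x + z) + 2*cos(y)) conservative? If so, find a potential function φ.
No, ∇×F = (y*exp(y*z) + 20*z**3 + 15*z**2 - 4*z - 2*sin(y), -z*exp(x*z) - 4*exp(x + z), 3*sin(y) - 3*exp(-y)) ≠ 0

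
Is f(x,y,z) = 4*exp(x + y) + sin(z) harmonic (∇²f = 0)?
No, ∇²f = 8*exp(x + y) - sin(z)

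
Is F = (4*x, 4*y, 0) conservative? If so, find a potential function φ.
Yes, F is conservative. φ = 2*x**2 + 2*y**2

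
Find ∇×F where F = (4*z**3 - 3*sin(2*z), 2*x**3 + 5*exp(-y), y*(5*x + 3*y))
(5*x + 6*y, -5*y + 12*z**2 - 6*cos(2*z), 6*x**2)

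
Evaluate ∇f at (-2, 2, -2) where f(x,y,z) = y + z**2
(0, 1, -4)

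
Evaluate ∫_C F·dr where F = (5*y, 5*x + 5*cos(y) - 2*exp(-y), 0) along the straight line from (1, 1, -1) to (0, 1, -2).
-5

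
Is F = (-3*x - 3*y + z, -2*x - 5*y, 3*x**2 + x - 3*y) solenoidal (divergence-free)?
No, ∇·F = -8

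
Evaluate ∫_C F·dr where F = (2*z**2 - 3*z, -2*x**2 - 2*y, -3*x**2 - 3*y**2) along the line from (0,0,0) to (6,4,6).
-334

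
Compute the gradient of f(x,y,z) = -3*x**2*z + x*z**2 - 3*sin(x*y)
(-6*x*z - 3*y*cos(x*y) + z**2, -3*x*cos(x*y), x*(-3*x + 2*z))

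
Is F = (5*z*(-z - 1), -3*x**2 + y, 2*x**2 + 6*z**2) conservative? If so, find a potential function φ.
No, ∇×F = (0, -4*x - 10*z - 5, -6*x) ≠ 0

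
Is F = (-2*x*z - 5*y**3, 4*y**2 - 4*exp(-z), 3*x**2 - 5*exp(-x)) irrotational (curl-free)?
No, ∇×F = (-4*exp(-z), -8*x - 5*exp(-x), 15*y**2)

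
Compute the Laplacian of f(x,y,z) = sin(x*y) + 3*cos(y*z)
-x**2*sin(x*y) - y**2*sin(x*y) - 3*y**2*cos(y*z) - 3*z**2*cos(y*z)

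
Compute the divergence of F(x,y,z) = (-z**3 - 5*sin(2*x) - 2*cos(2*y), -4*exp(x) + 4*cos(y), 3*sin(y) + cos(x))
-4*sin(y) - 10*cos(2*x)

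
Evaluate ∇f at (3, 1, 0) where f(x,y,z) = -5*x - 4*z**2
(-5, 0, 0)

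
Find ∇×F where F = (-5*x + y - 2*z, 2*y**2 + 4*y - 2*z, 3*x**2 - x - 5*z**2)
(2, -6*x - 1, -1)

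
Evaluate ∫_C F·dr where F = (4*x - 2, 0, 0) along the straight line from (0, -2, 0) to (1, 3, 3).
0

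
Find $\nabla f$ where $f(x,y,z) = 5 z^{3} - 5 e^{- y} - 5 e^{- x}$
(5*exp(-x), 5*exp(-y), 15*z**2)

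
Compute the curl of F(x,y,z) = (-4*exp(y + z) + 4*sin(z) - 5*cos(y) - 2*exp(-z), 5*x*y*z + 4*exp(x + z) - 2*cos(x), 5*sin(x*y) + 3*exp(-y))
(-5*x*y + 5*x*cos(x*y) - 4*exp(x + z) - 3*exp(-y), -5*y*cos(x*y) - 4*exp(y + z) + 4*cos(z) + 2*exp(-z), 5*y*z + 4*exp(x + z) + 4*exp(y + z) + 2*sin(x) - 5*sin(y))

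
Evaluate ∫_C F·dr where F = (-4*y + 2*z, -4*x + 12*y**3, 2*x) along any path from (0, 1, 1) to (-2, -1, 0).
-8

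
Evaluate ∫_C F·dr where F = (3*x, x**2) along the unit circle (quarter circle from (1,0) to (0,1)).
-5/6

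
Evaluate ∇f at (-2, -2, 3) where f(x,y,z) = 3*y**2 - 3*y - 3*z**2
(0, -15, -18)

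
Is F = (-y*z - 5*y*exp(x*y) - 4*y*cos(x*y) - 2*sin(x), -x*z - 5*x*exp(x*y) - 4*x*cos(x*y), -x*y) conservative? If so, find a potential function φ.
Yes, F is conservative. φ = -x*y*z - 5*exp(x*y) - 4*sin(x*y) + 2*cos(x)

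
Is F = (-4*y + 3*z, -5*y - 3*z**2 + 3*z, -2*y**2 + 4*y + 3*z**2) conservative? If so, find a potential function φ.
No, ∇×F = (-4*y + 6*z + 1, 3, 4) ≠ 0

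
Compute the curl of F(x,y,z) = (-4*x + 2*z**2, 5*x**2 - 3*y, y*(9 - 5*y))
(9 - 10*y, 4*z, 10*x)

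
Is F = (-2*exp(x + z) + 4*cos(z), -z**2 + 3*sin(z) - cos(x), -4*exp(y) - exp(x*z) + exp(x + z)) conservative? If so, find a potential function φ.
No, ∇×F = (2*z - 4*exp(y) - 3*cos(z), z*exp(x*z) - 3*exp(x + z) - 4*sin(z), sin(x)) ≠ 0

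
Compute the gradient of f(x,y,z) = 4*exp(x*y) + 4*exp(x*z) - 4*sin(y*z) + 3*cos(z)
(4*y*exp(x*y) + 4*z*exp(x*z), 4*x*exp(x*y) - 4*z*cos(y*z), 4*x*exp(x*z) - 4*y*cos(y*z) - 3*sin(z))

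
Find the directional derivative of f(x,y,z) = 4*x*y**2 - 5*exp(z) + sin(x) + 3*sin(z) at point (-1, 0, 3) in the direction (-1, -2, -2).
-cos(1)/3 - 2*cos(3) + 10*exp(3)/3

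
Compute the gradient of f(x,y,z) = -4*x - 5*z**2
(-4, 0, -10*z)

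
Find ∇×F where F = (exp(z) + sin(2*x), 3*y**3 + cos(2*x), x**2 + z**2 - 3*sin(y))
(-3*cos(y), -2*x + exp(z), -2*sin(2*x))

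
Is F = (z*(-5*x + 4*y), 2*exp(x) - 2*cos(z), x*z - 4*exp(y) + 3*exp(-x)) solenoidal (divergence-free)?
No, ∇·F = x - 5*z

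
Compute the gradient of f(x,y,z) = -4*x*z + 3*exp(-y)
(-4*z, -3*exp(-y), -4*x)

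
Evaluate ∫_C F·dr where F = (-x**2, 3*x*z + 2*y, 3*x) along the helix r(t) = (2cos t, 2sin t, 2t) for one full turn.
24*pi**2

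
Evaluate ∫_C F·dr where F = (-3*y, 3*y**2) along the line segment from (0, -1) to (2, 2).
6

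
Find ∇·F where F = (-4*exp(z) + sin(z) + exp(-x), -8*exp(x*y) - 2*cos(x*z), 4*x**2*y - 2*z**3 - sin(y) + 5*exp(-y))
-8*x*exp(x*y) - 6*z**2 - exp(-x)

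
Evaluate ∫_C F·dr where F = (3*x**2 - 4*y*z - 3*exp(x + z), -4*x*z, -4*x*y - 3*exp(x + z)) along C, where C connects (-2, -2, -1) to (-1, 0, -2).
-9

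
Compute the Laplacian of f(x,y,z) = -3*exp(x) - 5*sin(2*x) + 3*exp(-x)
20*sin(2*x) - 6*sinh(x)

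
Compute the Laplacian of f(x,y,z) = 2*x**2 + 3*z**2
10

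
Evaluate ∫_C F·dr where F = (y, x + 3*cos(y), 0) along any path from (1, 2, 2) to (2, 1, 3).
-3*sin(2) + 3*sin(1)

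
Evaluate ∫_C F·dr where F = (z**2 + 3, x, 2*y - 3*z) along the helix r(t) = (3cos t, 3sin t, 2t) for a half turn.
-18*pi**2 + 9*pi/2 + 54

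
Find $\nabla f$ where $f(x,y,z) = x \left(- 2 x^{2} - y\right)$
(-6*x**2 - y, -x, 0)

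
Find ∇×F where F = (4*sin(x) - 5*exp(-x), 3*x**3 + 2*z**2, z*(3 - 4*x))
(-4*z, 4*z, 9*x**2)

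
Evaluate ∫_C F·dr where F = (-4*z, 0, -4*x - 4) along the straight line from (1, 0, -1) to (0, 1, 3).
-20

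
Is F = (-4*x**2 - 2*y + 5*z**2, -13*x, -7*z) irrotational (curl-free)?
No, ∇×F = (0, 10*z, -11)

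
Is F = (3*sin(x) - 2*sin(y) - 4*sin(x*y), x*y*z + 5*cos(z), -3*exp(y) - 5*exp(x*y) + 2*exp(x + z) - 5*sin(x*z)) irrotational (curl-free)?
No, ∇×F = (-x*y - 5*x*exp(x*y) - 3*exp(y) + 5*sin(z), 5*y*exp(x*y) + 5*z*cos(x*z) - 2*exp(x + z), 4*x*cos(x*y) + y*z + 2*cos(y))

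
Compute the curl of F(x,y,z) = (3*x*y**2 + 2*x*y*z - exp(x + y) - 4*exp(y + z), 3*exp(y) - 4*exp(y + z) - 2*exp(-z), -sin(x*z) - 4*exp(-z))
(2*(2*exp(y + 2*z) - 1)*exp(-z), 2*x*y + z*cos(x*z) - 4*exp(y + z), -6*x*y - 2*x*z + exp(x + y) + 4*exp(y + z))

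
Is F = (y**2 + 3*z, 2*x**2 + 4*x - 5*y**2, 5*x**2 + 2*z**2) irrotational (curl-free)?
No, ∇×F = (0, 3 - 10*x, 4*x - 2*y + 4)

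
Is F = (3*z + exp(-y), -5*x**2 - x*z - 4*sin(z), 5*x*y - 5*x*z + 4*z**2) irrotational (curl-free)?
No, ∇×F = (6*x + 4*cos(z), -5*y + 5*z + 3, -10*x - z + exp(-y))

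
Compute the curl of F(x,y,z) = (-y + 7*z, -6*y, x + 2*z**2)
(0, 6, 1)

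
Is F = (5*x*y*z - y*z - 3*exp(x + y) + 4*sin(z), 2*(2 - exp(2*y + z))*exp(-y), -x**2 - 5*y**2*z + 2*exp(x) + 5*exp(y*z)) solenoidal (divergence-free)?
No, ∇·F = -5*y**2 + 5*y*z + 5*y*exp(y*z) - 3*exp(x + y) - 2*exp(y + z) - 4*exp(-y)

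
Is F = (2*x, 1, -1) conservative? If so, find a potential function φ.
Yes, F is conservative. φ = x**2 + y - z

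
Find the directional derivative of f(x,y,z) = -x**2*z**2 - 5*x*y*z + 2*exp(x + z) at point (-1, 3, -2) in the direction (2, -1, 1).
sqrt(6)*(2 + 35*exp(3))*exp(-3)/2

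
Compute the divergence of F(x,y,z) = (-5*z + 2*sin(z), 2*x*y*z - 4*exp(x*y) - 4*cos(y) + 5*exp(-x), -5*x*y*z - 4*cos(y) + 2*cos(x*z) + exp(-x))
-5*x*y + 2*x*z - 4*x*exp(x*y) - 2*x*sin(x*z) + 4*sin(y)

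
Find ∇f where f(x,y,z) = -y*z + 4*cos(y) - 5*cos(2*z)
(0, -z - 4*sin(y), -y + 10*sin(2*z))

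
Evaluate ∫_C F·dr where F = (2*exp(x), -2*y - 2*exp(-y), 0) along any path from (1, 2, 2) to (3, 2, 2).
-2*E*(1 - exp(2))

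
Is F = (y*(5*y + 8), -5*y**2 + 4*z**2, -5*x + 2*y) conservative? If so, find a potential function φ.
No, ∇×F = (2 - 8*z, 5, -10*y - 8) ≠ 0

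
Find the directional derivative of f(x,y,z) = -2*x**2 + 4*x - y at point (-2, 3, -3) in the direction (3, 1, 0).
7*sqrt(10)/2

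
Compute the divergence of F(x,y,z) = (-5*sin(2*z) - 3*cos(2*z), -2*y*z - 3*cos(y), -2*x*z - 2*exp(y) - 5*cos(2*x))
-2*x - 2*z + 3*sin(y)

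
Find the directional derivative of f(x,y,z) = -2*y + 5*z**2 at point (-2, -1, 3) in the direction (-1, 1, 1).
28*sqrt(3)/3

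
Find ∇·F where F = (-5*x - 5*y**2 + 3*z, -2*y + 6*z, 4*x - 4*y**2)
-7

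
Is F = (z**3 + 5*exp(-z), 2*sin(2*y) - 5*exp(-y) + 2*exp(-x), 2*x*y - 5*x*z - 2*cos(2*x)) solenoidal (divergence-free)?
No, ∇·F = -5*x + 4*cos(2*y) + 5*exp(-y)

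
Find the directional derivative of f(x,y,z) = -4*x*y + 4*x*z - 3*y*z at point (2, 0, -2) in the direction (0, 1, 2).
14*sqrt(5)/5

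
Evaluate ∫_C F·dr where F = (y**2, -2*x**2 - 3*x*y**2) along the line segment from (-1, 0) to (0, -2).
2/3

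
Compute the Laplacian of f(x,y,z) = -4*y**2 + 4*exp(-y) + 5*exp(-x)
-8 + 4*exp(-y) + 5*exp(-x)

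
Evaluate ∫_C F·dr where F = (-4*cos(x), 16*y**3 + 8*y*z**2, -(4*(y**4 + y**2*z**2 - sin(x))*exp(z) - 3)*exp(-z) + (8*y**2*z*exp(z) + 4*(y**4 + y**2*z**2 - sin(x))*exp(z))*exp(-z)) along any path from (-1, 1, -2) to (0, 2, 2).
-4*sin(1) + 6*sinh(2) + 108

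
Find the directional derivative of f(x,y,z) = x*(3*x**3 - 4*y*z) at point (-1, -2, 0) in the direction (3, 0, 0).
-12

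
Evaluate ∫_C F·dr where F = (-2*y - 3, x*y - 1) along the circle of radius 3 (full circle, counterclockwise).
18*pi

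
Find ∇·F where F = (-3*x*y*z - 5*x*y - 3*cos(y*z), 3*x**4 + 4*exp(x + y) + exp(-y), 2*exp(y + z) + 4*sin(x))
((-3*y*z - 5*y + 4*exp(x + y) + 2*exp(y + z))*exp(y) - 1)*exp(-y)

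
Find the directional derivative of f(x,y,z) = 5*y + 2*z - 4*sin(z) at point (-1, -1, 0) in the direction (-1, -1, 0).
-5*sqrt(2)/2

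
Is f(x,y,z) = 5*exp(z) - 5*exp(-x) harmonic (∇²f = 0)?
No, ∇²f = 5*exp(z) - 5*exp(-x)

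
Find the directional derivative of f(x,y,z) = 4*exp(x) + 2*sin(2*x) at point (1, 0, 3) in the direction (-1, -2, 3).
-2*sqrt(14)*(cos(2) + E)/7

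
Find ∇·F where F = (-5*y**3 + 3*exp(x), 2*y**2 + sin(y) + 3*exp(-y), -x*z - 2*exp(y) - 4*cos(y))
-x + 4*y + 3*exp(x) + cos(y) - 3*exp(-y)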